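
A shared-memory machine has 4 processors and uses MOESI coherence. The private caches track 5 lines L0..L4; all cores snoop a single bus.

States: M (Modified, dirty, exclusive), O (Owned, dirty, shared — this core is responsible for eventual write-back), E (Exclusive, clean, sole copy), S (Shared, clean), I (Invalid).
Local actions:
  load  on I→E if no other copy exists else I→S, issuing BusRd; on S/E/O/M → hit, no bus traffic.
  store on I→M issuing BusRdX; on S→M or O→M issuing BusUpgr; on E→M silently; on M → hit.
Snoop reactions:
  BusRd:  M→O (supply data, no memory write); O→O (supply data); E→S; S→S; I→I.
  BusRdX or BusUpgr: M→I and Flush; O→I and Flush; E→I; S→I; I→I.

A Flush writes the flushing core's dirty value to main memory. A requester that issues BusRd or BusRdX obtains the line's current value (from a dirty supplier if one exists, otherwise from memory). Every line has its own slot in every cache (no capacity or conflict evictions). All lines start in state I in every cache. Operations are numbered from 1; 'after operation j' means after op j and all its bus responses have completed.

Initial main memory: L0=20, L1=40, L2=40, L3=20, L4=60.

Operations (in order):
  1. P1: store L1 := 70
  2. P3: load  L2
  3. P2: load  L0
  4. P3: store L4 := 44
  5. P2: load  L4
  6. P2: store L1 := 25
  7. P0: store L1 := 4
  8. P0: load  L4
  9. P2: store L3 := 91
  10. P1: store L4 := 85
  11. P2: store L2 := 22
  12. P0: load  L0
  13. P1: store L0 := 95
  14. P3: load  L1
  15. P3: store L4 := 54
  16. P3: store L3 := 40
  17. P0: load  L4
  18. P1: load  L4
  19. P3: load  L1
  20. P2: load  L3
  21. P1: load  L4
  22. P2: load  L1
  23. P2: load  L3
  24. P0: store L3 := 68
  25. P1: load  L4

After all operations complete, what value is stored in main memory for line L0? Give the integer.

[1] P1: store L1 := 70 | P0:I, P1:M(70), P2:I, P3:I | bus: BusRdX
[2] P3: load  L2 | P0:I, P1:I, P2:I, P3:E(40) | bus: BusRd
[3] P2: load  L0 | P0:I, P1:I, P2:E(20), P3:I | bus: BusRd
[4] P3: store L4 := 44 | P0:I, P1:I, P2:I, P3:M(44) | bus: BusRdX
[5] P2: load  L4 | P0:I, P1:I, P2:S(44), P3:O(44) | bus: BusRd
[6] P2: store L1 := 25 | P0:I, P1:I, P2:M(25), P3:I | bus: BusRdX,Flush
[7] P0: store L1 := 4 | P0:M(4), P1:I, P2:I, P3:I | bus: BusRdX,Flush
[8] P0: load  L4 | P0:S(44), P1:I, P2:S(44), P3:O(44) | bus: BusRd
[9] P2: store L3 := 91 | P0:I, P1:I, P2:M(91), P3:I | bus: BusRdX
[10] P1: store L4 := 85 | P0:I, P1:M(85), P2:I, P3:I | bus: BusRdX,Flush
[11] P2: store L2 := 22 | P0:I, P1:I, P2:M(22), P3:I | bus: BusRdX
[12] P0: load  L0 | P0:S(20), P1:I, P2:S(20), P3:I | bus: BusRd
[13] P1: store L0 := 95 | P0:I, P1:M(95), P2:I, P3:I | bus: BusRdX
[14] P3: load  L1 | P0:O(4), P1:I, P2:I, P3:S(4) | bus: BusRd
[15] P3: store L4 := 54 | P0:I, P1:I, P2:I, P3:M(54) | bus: BusRdX,Flush
[16] P3: store L3 := 40 | P0:I, P1:I, P2:I, P3:M(40) | bus: BusRdX,Flush
[17] P0: load  L4 | P0:S(54), P1:I, P2:I, P3:O(54) | bus: BusRd
[18] P1: load  L4 | P0:S(54), P1:S(54), P2:I, P3:O(54) | bus: BusRd
[19] P3: load  L1 | P0:O(4), P1:I, P2:I, P3:S(4) | bus: none
[20] P2: load  L3 | P0:I, P1:I, P2:S(40), P3:O(40) | bus: BusRd
[21] P1: load  L4 | P0:S(54), P1:S(54), P2:I, P3:O(54) | bus: none
[22] P2: load  L1 | P0:O(4), P1:I, P2:S(4), P3:S(4) | bus: BusRd
[23] P2: load  L3 | P0:I, P1:I, P2:S(40), P3:O(40) | bus: none
[24] P0: store L3 := 68 | P0:M(68), P1:I, P2:I, P3:I | bus: BusRdX,Flush
[25] P1: load  L4 | P0:S(54), P1:S(54), P2:I, P3:O(54) | bus: none

memory[L0] = 20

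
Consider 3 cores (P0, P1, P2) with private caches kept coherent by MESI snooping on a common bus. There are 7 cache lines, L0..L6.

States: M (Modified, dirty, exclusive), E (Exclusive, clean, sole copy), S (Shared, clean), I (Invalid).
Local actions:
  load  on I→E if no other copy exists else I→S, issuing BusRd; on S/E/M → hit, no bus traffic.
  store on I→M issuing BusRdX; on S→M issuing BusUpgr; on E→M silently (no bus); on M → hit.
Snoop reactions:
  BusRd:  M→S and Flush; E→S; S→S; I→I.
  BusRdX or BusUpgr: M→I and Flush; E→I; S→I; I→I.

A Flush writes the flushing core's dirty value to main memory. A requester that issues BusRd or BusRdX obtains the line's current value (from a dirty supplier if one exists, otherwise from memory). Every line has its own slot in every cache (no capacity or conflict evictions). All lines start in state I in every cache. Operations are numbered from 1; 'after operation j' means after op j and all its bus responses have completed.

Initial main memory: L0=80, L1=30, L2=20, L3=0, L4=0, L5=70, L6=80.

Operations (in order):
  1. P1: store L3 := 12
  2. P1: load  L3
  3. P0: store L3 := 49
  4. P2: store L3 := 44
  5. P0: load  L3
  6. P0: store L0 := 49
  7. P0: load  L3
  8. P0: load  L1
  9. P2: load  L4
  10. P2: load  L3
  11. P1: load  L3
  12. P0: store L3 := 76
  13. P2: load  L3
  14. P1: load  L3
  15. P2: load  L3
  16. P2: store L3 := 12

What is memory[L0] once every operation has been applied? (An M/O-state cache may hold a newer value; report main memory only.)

  op1 P1: store L3 := 12 → I/M/I on L3; bus BusRdX; mem=0
  op2 P1: load  L3 → I/M/I on L3; bus (none); mem=0
  op3 P0: store L3 := 49 → M/I/I on L3; bus BusRdX Flush; mem=12
  op4 P2: store L3 := 44 → I/I/M on L3; bus BusRdX Flush; mem=49
  op5 P0: load  L3 → S/I/S on L3; bus BusRd Flush; mem=44
  op6 P0: store L0 := 49 → M/I/I on L0; bus BusRdX; mem=80
  op7 P0: load  L3 → S/I/S on L3; bus (none); mem=44
  op8 P0: load  L1 → E/I/I on L1; bus BusRd; mem=30
  op9 P2: load  L4 → I/I/E on L4; bus BusRd; mem=0
  op10 P2: load  L3 → S/I/S on L3; bus (none); mem=44
  op11 P1: load  L3 → S/S/S on L3; bus BusRd; mem=44
  op12 P0: store L3 := 76 → M/I/I on L3; bus BusUpgr; mem=44
  op13 P2: load  L3 → S/I/S on L3; bus BusRd Flush; mem=76
  op14 P1: load  L3 → S/S/S on L3; bus BusRd; mem=76
  op15 P2: load  L3 → S/S/S on L3; bus (none); mem=76
  op16 P2: store L3 := 12 → I/I/M on L3; bus BusUpgr; mem=76

memory[L0] = 80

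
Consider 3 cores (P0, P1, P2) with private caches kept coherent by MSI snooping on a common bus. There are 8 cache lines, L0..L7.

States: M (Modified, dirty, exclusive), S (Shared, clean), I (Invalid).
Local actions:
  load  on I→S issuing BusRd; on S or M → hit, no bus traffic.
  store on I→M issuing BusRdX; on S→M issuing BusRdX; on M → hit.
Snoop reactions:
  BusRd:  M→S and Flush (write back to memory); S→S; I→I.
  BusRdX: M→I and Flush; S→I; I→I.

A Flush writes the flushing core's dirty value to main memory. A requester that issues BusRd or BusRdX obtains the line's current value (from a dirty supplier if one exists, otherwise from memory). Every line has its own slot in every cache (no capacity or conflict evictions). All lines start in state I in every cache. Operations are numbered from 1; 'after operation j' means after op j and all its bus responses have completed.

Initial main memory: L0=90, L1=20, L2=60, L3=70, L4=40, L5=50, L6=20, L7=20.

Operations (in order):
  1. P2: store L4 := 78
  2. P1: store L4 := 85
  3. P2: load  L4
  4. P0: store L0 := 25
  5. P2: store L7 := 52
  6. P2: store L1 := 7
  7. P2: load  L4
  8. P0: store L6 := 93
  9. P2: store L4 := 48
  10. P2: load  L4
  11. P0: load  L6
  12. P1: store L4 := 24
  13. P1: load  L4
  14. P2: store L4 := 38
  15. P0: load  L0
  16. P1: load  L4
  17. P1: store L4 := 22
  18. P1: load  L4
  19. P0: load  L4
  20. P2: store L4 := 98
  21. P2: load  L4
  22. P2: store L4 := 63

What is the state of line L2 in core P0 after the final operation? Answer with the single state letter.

state = I

step 1: P2: store L4 := 78  ⟶  IIM  (L4)  txn=BusRdX  M[L4]=40
step 2: P1: store L4 := 85  ⟶  IMI  (L4)  txn=BusRdX+Flush  M[L4]=78
step 3: P2: load  L4  ⟶  ISS  (L4)  txn=BusRd+Flush  M[L4]=85
step 4: P0: store L0 := 25  ⟶  MII  (L0)  txn=BusRdX  M[L0]=90
step 5: P2: store L7 := 52  ⟶  IIM  (L7)  txn=BusRdX  M[L7]=20
step 6: P2: store L1 := 7  ⟶  IIM  (L1)  txn=BusRdX  M[L1]=20
step 7: P2: load  L4  ⟶  ISS  (L4)  txn=∅  M[L4]=85
step 8: P0: store L6 := 93  ⟶  MII  (L6)  txn=BusRdX  M[L6]=20
step 9: P2: store L4 := 48  ⟶  IIM  (L4)  txn=BusRdX  M[L4]=85
step 10: P2: load  L4  ⟶  IIM  (L4)  txn=∅  M[L4]=85
step 11: P0: load  L6  ⟶  MII  (L6)  txn=∅  M[L6]=20
step 12: P1: store L4 := 24  ⟶  IMI  (L4)  txn=BusRdX+Flush  M[L4]=48
step 13: P1: load  L4  ⟶  IMI  (L4)  txn=∅  M[L4]=48
step 14: P2: store L4 := 38  ⟶  IIM  (L4)  txn=BusRdX+Flush  M[L4]=24
step 15: P0: load  L0  ⟶  MII  (L0)  txn=∅  M[L0]=90
step 16: P1: load  L4  ⟶  ISS  (L4)  txn=BusRd+Flush  M[L4]=38
step 17: P1: store L4 := 22  ⟶  IMI  (L4)  txn=BusRdX  M[L4]=38
step 18: P1: load  L4  ⟶  IMI  (L4)  txn=∅  M[L4]=38
step 19: P0: load  L4  ⟶  SSI  (L4)  txn=BusRd+Flush  M[L4]=22
step 20: P2: store L4 := 98  ⟶  IIM  (L4)  txn=BusRdX  M[L4]=22
step 21: P2: load  L4  ⟶  IIM  (L4)  txn=∅  M[L4]=22
step 22: P2: store L4 := 63  ⟶  IIM  (L4)  txn=∅  M[L4]=22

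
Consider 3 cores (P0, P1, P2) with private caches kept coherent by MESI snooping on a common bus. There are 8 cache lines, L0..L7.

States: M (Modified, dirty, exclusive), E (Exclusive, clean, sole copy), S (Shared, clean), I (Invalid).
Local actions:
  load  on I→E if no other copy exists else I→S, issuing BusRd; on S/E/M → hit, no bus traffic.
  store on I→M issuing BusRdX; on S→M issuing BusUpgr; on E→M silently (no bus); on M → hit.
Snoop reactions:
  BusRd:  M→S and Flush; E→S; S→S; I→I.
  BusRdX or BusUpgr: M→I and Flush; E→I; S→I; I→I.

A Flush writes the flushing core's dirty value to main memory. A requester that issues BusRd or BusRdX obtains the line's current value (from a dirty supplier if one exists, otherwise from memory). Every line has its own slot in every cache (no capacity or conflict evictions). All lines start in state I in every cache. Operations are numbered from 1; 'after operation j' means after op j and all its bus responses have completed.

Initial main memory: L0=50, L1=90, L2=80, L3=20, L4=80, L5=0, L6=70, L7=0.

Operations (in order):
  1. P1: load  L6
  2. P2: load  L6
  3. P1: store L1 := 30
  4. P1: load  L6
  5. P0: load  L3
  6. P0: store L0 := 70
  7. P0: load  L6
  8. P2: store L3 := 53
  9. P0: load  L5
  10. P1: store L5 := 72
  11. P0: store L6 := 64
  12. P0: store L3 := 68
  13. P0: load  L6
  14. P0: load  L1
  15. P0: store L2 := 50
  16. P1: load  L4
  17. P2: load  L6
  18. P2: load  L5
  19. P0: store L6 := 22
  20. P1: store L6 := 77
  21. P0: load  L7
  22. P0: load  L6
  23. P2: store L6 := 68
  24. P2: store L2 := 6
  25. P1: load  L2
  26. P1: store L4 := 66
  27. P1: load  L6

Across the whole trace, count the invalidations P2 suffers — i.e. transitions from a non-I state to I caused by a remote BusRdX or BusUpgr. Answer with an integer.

invalidations = 3

step 1: P1: load  L6  ⟶  IEI  (L6)  txn=BusRd  M[L6]=70
step 2: P2: load  L6  ⟶  ISS  (L6)  txn=BusRd  M[L6]=70
step 3: P1: store L1 := 30  ⟶  IMI  (L1)  txn=BusRdX  M[L1]=90
step 4: P1: load  L6  ⟶  ISS  (L6)  txn=∅  M[L6]=70
step 5: P0: load  L3  ⟶  EII  (L3)  txn=BusRd  M[L3]=20
step 6: P0: store L0 := 70  ⟶  MII  (L0)  txn=BusRdX  M[L0]=50
step 7: P0: load  L6  ⟶  SSS  (L6)  txn=BusRd  M[L6]=70
step 8: P2: store L3 := 53  ⟶  IIM  (L3)  txn=BusRdX  M[L3]=20
step 9: P0: load  L5  ⟶  EII  (L5)  txn=BusRd  M[L5]=0
step 10: P1: store L5 := 72  ⟶  IMI  (L5)  txn=BusRdX  M[L5]=0
step 11: P0: store L6 := 64  ⟶  MII  (L6)  txn=BusUpgr  M[L6]=70
step 12: P0: store L3 := 68  ⟶  MII  (L3)  txn=BusRdX+Flush  M[L3]=53
step 13: P0: load  L6  ⟶  MII  (L6)  txn=∅  M[L6]=70
step 14: P0: load  L1  ⟶  SSI  (L1)  txn=BusRd+Flush  M[L1]=30
step 15: P0: store L2 := 50  ⟶  MII  (L2)  txn=BusRdX  M[L2]=80
step 16: P1: load  L4  ⟶  IEI  (L4)  txn=BusRd  M[L4]=80
step 17: P2: load  L6  ⟶  SIS  (L6)  txn=BusRd+Flush  M[L6]=64
step 18: P2: load  L5  ⟶  ISS  (L5)  txn=BusRd+Flush  M[L5]=72
step 19: P0: store L6 := 22  ⟶  MII  (L6)  txn=BusUpgr  M[L6]=64
step 20: P1: store L6 := 77  ⟶  IMI  (L6)  txn=BusRdX+Flush  M[L6]=22
step 21: P0: load  L7  ⟶  EII  (L7)  txn=BusRd  M[L7]=0
step 22: P0: load  L6  ⟶  SSI  (L6)  txn=BusRd+Flush  M[L6]=77
step 23: P2: store L6 := 68  ⟶  IIM  (L6)  txn=BusRdX  M[L6]=77
step 24: P2: store L2 := 6  ⟶  IIM  (L2)  txn=BusRdX+Flush  M[L2]=50
step 25: P1: load  L2  ⟶  ISS  (L2)  txn=BusRd+Flush  M[L2]=6
step 26: P1: store L4 := 66  ⟶  IMI  (L4)  txn=∅  M[L4]=80
step 27: P1: load  L6  ⟶  ISS  (L6)  txn=BusRd+Flush  M[L6]=68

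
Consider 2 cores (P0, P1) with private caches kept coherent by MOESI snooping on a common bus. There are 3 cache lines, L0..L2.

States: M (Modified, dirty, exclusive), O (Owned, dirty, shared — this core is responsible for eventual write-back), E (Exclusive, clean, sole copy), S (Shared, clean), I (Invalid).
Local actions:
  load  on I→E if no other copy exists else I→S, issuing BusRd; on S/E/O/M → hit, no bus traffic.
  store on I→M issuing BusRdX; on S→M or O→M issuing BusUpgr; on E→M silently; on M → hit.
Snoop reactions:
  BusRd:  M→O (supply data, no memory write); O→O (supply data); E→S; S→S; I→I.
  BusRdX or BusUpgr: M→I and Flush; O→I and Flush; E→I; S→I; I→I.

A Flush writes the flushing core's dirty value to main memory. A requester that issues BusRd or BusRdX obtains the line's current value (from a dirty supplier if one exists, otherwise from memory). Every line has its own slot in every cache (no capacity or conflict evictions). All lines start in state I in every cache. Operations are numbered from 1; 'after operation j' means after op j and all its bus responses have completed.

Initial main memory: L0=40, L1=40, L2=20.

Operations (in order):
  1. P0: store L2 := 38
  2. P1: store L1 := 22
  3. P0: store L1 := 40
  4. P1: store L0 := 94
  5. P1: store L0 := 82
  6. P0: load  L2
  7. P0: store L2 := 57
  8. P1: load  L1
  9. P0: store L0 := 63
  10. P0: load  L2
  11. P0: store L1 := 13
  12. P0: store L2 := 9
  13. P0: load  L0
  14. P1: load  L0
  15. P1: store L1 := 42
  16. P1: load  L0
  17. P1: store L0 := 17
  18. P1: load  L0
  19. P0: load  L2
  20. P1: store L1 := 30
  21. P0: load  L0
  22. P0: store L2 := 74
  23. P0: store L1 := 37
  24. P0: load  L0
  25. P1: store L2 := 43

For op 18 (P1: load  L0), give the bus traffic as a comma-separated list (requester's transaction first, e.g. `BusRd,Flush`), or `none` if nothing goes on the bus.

bus = none

1. P0: store L2 := 38  bus=[BusRdX]  L2: P0=M P1=I  mem[L2]=20
2. P1: store L1 := 22  bus=[BusRdX]  L1: P0=I P1=M  mem[L1]=40
3. P0: store L1 := 40  bus=[BusRdX,Flush]  L1: P0=M P1=I  mem[L1]=22
4. P1: store L0 := 94  bus=[BusRdX]  L0: P0=I P1=M  mem[L0]=40
5. P1: store L0 := 82  bus=[-]  L0: P0=I P1=M  mem[L0]=40
6. P0: load  L2  bus=[-]  L2: P0=M P1=I  mem[L2]=20
7. P0: store L2 := 57  bus=[-]  L2: P0=M P1=I  mem[L2]=20
8. P1: load  L1  bus=[BusRd]  L1: P0=O P1=S  mem[L1]=22
9. P0: store L0 := 63  bus=[BusRdX,Flush]  L0: P0=M P1=I  mem[L0]=82
10. P0: load  L2  bus=[-]  L2: P0=M P1=I  mem[L2]=20
11. P0: store L1 := 13  bus=[BusUpgr]  L1: P0=M P1=I  mem[L1]=22
12. P0: store L2 := 9  bus=[-]  L2: P0=M P1=I  mem[L2]=20
13. P0: load  L0  bus=[-]  L0: P0=M P1=I  mem[L0]=82
14. P1: load  L0  bus=[BusRd]  L0: P0=O P1=S  mem[L0]=82
15. P1: store L1 := 42  bus=[BusRdX,Flush]  L1: P0=I P1=M  mem[L1]=13
16. P1: load  L0  bus=[-]  L0: P0=O P1=S  mem[L0]=82
17. P1: store L0 := 17  bus=[BusUpgr,Flush]  L0: P0=I P1=M  mem[L0]=63
18. P1: load  L0  bus=[-]  L0: P0=I P1=M  mem[L0]=63
19. P0: load  L2  bus=[-]  L2: P0=M P1=I  mem[L2]=20
20. P1: store L1 := 30  bus=[-]  L1: P0=I P1=M  mem[L1]=13
21. P0: load  L0  bus=[BusRd]  L0: P0=S P1=O  mem[L0]=63
22. P0: store L2 := 74  bus=[-]  L2: P0=M P1=I  mem[L2]=20
23. P0: store L1 := 37  bus=[BusRdX,Flush]  L1: P0=M P1=I  mem[L1]=30
24. P0: load  L0  bus=[-]  L0: P0=S P1=O  mem[L0]=63
25. P1: store L2 := 43  bus=[BusRdX,Flush]  L2: P0=I P1=M  mem[L2]=74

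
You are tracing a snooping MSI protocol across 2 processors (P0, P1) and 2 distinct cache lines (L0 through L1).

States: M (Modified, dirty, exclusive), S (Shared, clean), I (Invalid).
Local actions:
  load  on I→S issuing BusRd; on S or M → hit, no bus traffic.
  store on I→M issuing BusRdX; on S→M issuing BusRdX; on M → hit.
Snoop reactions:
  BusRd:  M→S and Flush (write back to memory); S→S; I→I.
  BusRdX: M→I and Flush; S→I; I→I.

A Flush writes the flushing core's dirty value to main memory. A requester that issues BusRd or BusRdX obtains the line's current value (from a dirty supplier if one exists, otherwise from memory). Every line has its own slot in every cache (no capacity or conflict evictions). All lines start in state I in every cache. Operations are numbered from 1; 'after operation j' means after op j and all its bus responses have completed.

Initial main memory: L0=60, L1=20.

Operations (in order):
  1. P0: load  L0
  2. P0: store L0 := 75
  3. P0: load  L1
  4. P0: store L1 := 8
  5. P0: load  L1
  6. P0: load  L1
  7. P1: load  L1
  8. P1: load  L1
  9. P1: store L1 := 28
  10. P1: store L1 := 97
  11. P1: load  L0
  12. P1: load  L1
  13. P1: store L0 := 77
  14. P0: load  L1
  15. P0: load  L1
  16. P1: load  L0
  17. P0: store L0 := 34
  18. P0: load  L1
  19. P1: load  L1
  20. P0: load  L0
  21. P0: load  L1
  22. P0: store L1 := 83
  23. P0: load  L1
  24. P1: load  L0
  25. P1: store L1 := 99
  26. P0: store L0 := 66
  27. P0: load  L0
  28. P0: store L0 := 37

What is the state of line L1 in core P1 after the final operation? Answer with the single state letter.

state = M

  op1 P0: load  L0 → S/I on L0; bus BusRd; mem=60
  op2 P0: store L0 := 75 → M/I on L0; bus BusRdX; mem=60
  op3 P0: load  L1 → S/I on L1; bus BusRd; mem=20
  op4 P0: store L1 := 8 → M/I on L1; bus BusRdX; mem=20
  op5 P0: load  L1 → M/I on L1; bus (none); mem=20
  op6 P0: load  L1 → M/I on L1; bus (none); mem=20
  op7 P1: load  L1 → S/S on L1; bus BusRd Flush; mem=8
  op8 P1: load  L1 → S/S on L1; bus (none); mem=8
  op9 P1: store L1 := 28 → I/M on L1; bus BusRdX; mem=8
  op10 P1: store L1 := 97 → I/M on L1; bus (none); mem=8
  op11 P1: load  L0 → S/S on L0; bus BusRd Flush; mem=75
  op12 P1: load  L1 → I/M on L1; bus (none); mem=8
  op13 P1: store L0 := 77 → I/M on L0; bus BusRdX; mem=75
  op14 P0: load  L1 → S/S on L1; bus BusRd Flush; mem=97
  op15 P0: load  L1 → S/S on L1; bus (none); mem=97
  op16 P1: load  L0 → I/M on L0; bus (none); mem=75
  op17 P0: store L0 := 34 → M/I on L0; bus BusRdX Flush; mem=77
  op18 P0: load  L1 → S/S on L1; bus (none); mem=97
  op19 P1: load  L1 → S/S on L1; bus (none); mem=97
  op20 P0: load  L0 → M/I on L0; bus (none); mem=77
  op21 P0: load  L1 → S/S on L1; bus (none); mem=97
  op22 P0: store L1 := 83 → M/I on L1; bus BusRdX; mem=97
  op23 P0: load  L1 → M/I on L1; bus (none); mem=97
  op24 P1: load  L0 → S/S on L0; bus BusRd Flush; mem=34
  op25 P1: store L1 := 99 → I/M on L1; bus BusRdX Flush; mem=83
  op26 P0: store L0 := 66 → M/I on L0; bus BusRdX; mem=34
  op27 P0: load  L0 → M/I on L0; bus (none); mem=34
  op28 P0: store L0 := 37 → M/I on L0; bus (none); mem=34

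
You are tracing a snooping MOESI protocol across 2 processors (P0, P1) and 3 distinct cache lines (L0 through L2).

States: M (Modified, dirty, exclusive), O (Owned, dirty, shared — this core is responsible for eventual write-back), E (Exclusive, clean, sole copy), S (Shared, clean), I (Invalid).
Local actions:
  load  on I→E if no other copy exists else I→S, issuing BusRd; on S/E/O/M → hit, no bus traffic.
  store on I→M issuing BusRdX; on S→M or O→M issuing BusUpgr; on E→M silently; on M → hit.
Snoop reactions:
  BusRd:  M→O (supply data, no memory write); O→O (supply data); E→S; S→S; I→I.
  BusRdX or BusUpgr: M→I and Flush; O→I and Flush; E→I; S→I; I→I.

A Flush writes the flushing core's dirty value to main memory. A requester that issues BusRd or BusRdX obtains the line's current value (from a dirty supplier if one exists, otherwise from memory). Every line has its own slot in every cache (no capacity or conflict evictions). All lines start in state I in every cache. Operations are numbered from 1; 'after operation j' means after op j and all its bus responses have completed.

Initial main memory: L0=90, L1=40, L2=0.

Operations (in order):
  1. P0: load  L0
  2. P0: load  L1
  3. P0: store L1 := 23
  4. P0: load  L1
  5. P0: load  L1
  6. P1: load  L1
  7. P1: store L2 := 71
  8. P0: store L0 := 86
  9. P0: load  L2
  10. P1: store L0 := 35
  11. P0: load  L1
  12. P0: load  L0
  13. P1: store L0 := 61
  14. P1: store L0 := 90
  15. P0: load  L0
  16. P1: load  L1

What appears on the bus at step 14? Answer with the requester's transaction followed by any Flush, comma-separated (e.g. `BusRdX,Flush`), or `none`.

  op1 P0: load  L0 → E/I on L0; bus BusRd; mem=90
  op2 P0: load  L1 → E/I on L1; bus BusRd; mem=40
  op3 P0: store L1 := 23 → M/I on L1; bus (none); mem=40
  op4 P0: load  L1 → M/I on L1; bus (none); mem=40
  op5 P0: load  L1 → M/I on L1; bus (none); mem=40
  op6 P1: load  L1 → O/S on L1; bus BusRd; mem=40
  op7 P1: store L2 := 71 → I/M on L2; bus BusRdX; mem=0
  op8 P0: store L0 := 86 → M/I on L0; bus (none); mem=90
  op9 P0: load  L2 → S/O on L2; bus BusRd; mem=0
  op10 P1: store L0 := 35 → I/M on L0; bus BusRdX Flush; mem=86
  op11 P0: load  L1 → O/S on L1; bus (none); mem=40
  op12 P0: load  L0 → S/O on L0; bus BusRd; mem=86
  op13 P1: store L0 := 61 → I/M on L0; bus BusUpgr; mem=86
  op14 P1: store L0 := 90 → I/M on L0; bus (none); mem=86
  op15 P0: load  L0 → S/O on L0; bus BusRd; mem=86
  op16 P1: load  L1 → O/S on L1; bus (none); mem=40

bus = none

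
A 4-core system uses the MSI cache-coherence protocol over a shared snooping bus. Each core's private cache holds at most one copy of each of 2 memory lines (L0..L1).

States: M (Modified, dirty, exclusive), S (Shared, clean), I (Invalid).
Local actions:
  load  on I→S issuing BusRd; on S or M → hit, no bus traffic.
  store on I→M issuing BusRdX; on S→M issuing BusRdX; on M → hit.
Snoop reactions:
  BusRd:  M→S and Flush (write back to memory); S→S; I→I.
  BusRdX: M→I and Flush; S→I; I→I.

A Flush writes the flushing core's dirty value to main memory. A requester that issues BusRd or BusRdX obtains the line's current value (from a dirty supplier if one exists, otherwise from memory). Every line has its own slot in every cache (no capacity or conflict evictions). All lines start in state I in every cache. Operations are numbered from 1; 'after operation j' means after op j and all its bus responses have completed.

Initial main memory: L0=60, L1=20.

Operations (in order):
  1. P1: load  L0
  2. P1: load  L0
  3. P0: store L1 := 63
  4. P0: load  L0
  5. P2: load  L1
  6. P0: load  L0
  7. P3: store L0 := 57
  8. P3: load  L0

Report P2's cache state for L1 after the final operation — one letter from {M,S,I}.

  op1 P1: load  L0 → I/S/I/I on L0; bus BusRd; mem=60
  op2 P1: load  L0 → I/S/I/I on L0; bus (none); mem=60
  op3 P0: store L1 := 63 → M/I/I/I on L1; bus BusRdX; mem=20
  op4 P0: load  L0 → S/S/I/I on L0; bus BusRd; mem=60
  op5 P2: load  L1 → S/I/S/I on L1; bus BusRd Flush; mem=63
  op6 P0: load  L0 → S/S/I/I on L0; bus (none); mem=60
  op7 P3: store L0 := 57 → I/I/I/M on L0; bus BusRdX; mem=60
  op8 P3: load  L0 → I/I/I/M on L0; bus (none); mem=60

state = S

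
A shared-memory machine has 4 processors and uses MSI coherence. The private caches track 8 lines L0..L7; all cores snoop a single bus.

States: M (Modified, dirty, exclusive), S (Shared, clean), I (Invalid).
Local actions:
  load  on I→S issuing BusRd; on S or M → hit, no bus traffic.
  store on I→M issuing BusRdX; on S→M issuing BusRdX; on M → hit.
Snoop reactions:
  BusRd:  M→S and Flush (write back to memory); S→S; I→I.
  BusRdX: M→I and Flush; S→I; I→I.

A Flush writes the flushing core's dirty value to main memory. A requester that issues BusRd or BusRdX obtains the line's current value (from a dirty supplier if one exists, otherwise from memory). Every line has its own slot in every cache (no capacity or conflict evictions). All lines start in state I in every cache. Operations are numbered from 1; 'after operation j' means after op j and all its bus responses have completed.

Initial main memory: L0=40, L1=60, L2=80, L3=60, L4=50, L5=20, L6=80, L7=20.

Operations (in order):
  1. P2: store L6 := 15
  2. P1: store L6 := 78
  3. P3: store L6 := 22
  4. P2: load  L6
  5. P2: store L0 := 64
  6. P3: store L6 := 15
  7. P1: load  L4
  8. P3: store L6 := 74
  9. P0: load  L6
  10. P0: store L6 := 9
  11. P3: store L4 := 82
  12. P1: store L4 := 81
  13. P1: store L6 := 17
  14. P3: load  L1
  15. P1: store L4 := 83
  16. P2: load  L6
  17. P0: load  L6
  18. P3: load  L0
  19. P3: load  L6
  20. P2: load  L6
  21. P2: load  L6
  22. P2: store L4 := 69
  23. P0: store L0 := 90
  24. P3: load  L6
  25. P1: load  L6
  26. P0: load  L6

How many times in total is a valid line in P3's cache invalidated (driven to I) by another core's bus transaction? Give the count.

[1] P2: store L6 := 15 | P0:I, P1:I, P2:M(15), P3:I | bus: BusRdX
[2] P1: store L6 := 78 | P0:I, P1:M(78), P2:I, P3:I | bus: BusRdX,Flush
[3] P3: store L6 := 22 | P0:I, P1:I, P2:I, P3:M(22) | bus: BusRdX,Flush
[4] P2: load  L6 | P0:I, P1:I, P2:S(22), P3:S(22) | bus: BusRd,Flush
[5] P2: store L0 := 64 | P0:I, P1:I, P2:M(64), P3:I | bus: BusRdX
[6] P3: store L6 := 15 | P0:I, P1:I, P2:I, P3:M(15) | bus: BusRdX
[7] P1: load  L4 | P0:I, P1:S(50), P2:I, P3:I | bus: BusRd
[8] P3: store L6 := 74 | P0:I, P1:I, P2:I, P3:M(74) | bus: none
[9] P0: load  L6 | P0:S(74), P1:I, P2:I, P3:S(74) | bus: BusRd,Flush
[10] P0: store L6 := 9 | P0:M(9), P1:I, P2:I, P3:I | bus: BusRdX
[11] P3: store L4 := 82 | P0:I, P1:I, P2:I, P3:M(82) | bus: BusRdX
[12] P1: store L4 := 81 | P0:I, P1:M(81), P2:I, P3:I | bus: BusRdX,Flush
[13] P1: store L6 := 17 | P0:I, P1:M(17), P2:I, P3:I | bus: BusRdX,Flush
[14] P3: load  L1 | P0:I, P1:I, P2:I, P3:S(60) | bus: BusRd
[15] P1: store L4 := 83 | P0:I, P1:M(83), P2:I, P3:I | bus: none
[16] P2: load  L6 | P0:I, P1:S(17), P2:S(17), P3:I | bus: BusRd,Flush
[17] P0: load  L6 | P0:S(17), P1:S(17), P2:S(17), P3:I | bus: BusRd
[18] P3: load  L0 | P0:I, P1:I, P2:S(64), P3:S(64) | bus: BusRd,Flush
[19] P3: load  L6 | P0:S(17), P1:S(17), P2:S(17), P3:S(17) | bus: BusRd
[20] P2: load  L6 | P0:S(17), P1:S(17), P2:S(17), P3:S(17) | bus: none
[21] P2: load  L6 | P0:S(17), P1:S(17), P2:S(17), P3:S(17) | bus: none
[22] P2: store L4 := 69 | P0:I, P1:I, P2:M(69), P3:I | bus: BusRdX,Flush
[23] P0: store L0 := 90 | P0:M(90), P1:I, P2:I, P3:I | bus: BusRdX
[24] P3: load  L6 | P0:S(17), P1:S(17), P2:S(17), P3:S(17) | bus: none
[25] P1: load  L6 | P0:S(17), P1:S(17), P2:S(17), P3:S(17) | bus: none
[26] P0: load  L6 | P0:S(17), P1:S(17), P2:S(17), P3:S(17) | bus: none

invalidations = 3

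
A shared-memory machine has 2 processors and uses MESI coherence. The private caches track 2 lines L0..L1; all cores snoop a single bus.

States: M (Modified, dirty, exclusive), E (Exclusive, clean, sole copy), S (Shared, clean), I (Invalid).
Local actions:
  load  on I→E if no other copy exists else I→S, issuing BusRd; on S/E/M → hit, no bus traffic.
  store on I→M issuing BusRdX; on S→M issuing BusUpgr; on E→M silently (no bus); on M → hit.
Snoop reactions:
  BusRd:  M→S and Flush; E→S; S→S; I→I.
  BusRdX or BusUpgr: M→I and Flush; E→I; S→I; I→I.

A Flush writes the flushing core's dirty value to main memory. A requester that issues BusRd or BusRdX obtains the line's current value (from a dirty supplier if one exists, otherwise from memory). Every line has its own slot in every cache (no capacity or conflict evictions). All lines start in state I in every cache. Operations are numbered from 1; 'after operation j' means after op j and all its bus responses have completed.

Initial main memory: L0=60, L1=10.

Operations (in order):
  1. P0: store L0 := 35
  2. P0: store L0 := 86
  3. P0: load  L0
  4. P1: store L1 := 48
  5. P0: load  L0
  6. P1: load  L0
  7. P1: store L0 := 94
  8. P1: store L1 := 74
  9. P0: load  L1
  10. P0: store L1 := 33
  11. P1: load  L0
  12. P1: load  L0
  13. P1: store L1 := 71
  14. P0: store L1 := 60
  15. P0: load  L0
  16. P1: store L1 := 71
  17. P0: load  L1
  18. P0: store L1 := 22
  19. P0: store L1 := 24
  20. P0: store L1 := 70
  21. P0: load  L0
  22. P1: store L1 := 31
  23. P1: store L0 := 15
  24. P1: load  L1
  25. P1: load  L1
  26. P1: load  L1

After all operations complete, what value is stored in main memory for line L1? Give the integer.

step 1: P0: store L0 := 35  ⟶  MI  (L0)  txn=BusRdX  M[L0]=60
step 2: P0: store L0 := 86  ⟶  MI  (L0)  txn=∅  M[L0]=60
step 3: P0: load  L0  ⟶  MI  (L0)  txn=∅  M[L0]=60
step 4: P1: store L1 := 48  ⟶  IM  (L1)  txn=BusRdX  M[L1]=10
step 5: P0: load  L0  ⟶  MI  (L0)  txn=∅  M[L0]=60
step 6: P1: load  L0  ⟶  SS  (L0)  txn=BusRd+Flush  M[L0]=86
step 7: P1: store L0 := 94  ⟶  IM  (L0)  txn=BusUpgr  M[L0]=86
step 8: P1: store L1 := 74  ⟶  IM  (L1)  txn=∅  M[L1]=10
step 9: P0: load  L1  ⟶  SS  (L1)  txn=BusRd+Flush  M[L1]=74
step 10: P0: store L1 := 33  ⟶  MI  (L1)  txn=BusUpgr  M[L1]=74
step 11: P1: load  L0  ⟶  IM  (L0)  txn=∅  M[L0]=86
step 12: P1: load  L0  ⟶  IM  (L0)  txn=∅  M[L0]=86
step 13: P1: store L1 := 71  ⟶  IM  (L1)  txn=BusRdX+Flush  M[L1]=33
step 14: P0: store L1 := 60  ⟶  MI  (L1)  txn=BusRdX+Flush  M[L1]=71
step 15: P0: load  L0  ⟶  SS  (L0)  txn=BusRd+Flush  M[L0]=94
step 16: P1: store L1 := 71  ⟶  IM  (L1)  txn=BusRdX+Flush  M[L1]=60
step 17: P0: load  L1  ⟶  SS  (L1)  txn=BusRd+Flush  M[L1]=71
step 18: P0: store L1 := 22  ⟶  MI  (L1)  txn=BusUpgr  M[L1]=71
step 19: P0: store L1 := 24  ⟶  MI  (L1)  txn=∅  M[L1]=71
step 20: P0: store L1 := 70  ⟶  MI  (L1)  txn=∅  M[L1]=71
step 21: P0: load  L0  ⟶  SS  (L0)  txn=∅  M[L0]=94
step 22: P1: store L1 := 31  ⟶  IM  (L1)  txn=BusRdX+Flush  M[L1]=70
step 23: P1: store L0 := 15  ⟶  IM  (L0)  txn=BusUpgr  M[L0]=94
step 24: P1: load  L1  ⟶  IM  (L1)  txn=∅  M[L1]=70
step 25: P1: load  L1  ⟶  IM  (L1)  txn=∅  M[L1]=70
step 26: P1: load  L1  ⟶  IM  (L1)  txn=∅  M[L1]=70

memory[L1] = 70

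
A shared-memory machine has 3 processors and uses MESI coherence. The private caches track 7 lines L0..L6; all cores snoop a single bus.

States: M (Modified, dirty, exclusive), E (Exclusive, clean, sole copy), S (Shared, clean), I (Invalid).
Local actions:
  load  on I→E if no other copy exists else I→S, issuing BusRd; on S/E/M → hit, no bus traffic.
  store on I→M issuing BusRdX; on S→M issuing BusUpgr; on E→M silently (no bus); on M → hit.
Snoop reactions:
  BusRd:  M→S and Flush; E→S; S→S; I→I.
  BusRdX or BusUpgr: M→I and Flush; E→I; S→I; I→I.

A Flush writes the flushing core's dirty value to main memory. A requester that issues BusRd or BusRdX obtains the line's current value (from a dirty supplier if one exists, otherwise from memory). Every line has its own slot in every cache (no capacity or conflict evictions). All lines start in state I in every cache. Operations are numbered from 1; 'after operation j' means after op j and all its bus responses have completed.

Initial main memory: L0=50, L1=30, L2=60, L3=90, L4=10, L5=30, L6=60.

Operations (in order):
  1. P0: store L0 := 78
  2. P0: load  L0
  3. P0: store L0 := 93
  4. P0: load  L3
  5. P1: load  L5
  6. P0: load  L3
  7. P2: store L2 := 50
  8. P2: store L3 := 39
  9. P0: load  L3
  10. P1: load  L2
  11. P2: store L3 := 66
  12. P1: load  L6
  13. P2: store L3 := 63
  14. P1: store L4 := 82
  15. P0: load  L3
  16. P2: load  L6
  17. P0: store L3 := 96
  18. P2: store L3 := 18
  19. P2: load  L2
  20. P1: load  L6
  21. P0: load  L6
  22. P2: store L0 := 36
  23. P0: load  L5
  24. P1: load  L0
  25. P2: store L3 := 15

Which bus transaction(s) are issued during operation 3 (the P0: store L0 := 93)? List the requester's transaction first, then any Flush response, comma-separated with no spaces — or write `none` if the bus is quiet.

bus = none

1. P0: store L0 := 78  bus=[BusRdX]  L0: P0=M P1=I P2=I  mem[L0]=50
2. P0: load  L0  bus=[-]  L0: P0=M P1=I P2=I  mem[L0]=50
3. P0: store L0 := 93  bus=[-]  L0: P0=M P1=I P2=I  mem[L0]=50
4. P0: load  L3  bus=[BusRd]  L3: P0=E P1=I P2=I  mem[L3]=90
5. P1: load  L5  bus=[BusRd]  L5: P0=I P1=E P2=I  mem[L5]=30
6. P0: load  L3  bus=[-]  L3: P0=E P1=I P2=I  mem[L3]=90
7. P2: store L2 := 50  bus=[BusRdX]  L2: P0=I P1=I P2=M  mem[L2]=60
8. P2: store L3 := 39  bus=[BusRdX]  L3: P0=I P1=I P2=M  mem[L3]=90
9. P0: load  L3  bus=[BusRd,Flush]  L3: P0=S P1=I P2=S  mem[L3]=39
10. P1: load  L2  bus=[BusRd,Flush]  L2: P0=I P1=S P2=S  mem[L2]=50
11. P2: store L3 := 66  bus=[BusUpgr]  L3: P0=I P1=I P2=M  mem[L3]=39
12. P1: load  L6  bus=[BusRd]  L6: P0=I P1=E P2=I  mem[L6]=60
13. P2: store L3 := 63  bus=[-]  L3: P0=I P1=I P2=M  mem[L3]=39
14. P1: store L4 := 82  bus=[BusRdX]  L4: P0=I P1=M P2=I  mem[L4]=10
15. P0: load  L3  bus=[BusRd,Flush]  L3: P0=S P1=I P2=S  mem[L3]=63
16. P2: load  L6  bus=[BusRd]  L6: P0=I P1=S P2=S  mem[L6]=60
17. P0: store L3 := 96  bus=[BusUpgr]  L3: P0=M P1=I P2=I  mem[L3]=63
18. P2: store L3 := 18  bus=[BusRdX,Flush]  L3: P0=I P1=I P2=M  mem[L3]=96
19. P2: load  L2  bus=[-]  L2: P0=I P1=S P2=S  mem[L2]=50
20. P1: load  L6  bus=[-]  L6: P0=I P1=S P2=S  mem[L6]=60
21. P0: load  L6  bus=[BusRd]  L6: P0=S P1=S P2=S  mem[L6]=60
22. P2: store L0 := 36  bus=[BusRdX,Flush]  L0: P0=I P1=I P2=M  mem[L0]=93
23. P0: load  L5  bus=[BusRd]  L5: P0=S P1=S P2=I  mem[L5]=30
24. P1: load  L0  bus=[BusRd,Flush]  L0: P0=I P1=S P2=S  mem[L0]=36
25. P2: store L3 := 15  bus=[-]  L3: P0=I P1=I P2=M  mem[L3]=96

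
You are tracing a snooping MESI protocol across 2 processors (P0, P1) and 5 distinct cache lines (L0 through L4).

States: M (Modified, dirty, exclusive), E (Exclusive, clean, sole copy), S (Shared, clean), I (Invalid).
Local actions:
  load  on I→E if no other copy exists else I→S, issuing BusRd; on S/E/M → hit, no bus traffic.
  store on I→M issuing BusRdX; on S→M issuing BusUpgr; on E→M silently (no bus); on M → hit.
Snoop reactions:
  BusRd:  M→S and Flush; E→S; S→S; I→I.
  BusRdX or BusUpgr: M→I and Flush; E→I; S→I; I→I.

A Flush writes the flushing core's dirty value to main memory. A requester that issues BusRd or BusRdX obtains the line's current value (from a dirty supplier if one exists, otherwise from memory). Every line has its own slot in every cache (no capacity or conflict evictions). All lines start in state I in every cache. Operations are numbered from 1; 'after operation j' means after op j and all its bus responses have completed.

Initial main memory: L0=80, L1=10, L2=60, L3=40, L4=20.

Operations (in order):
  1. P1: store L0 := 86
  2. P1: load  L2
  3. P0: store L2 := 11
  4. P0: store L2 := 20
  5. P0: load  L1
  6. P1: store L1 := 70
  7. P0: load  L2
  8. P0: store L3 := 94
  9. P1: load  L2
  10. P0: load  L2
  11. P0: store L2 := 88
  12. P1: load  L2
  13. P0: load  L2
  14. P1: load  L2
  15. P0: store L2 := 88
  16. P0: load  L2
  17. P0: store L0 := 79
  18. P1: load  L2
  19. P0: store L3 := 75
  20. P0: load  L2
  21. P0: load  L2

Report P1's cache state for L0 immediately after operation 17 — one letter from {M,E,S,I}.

state = I

  op1 P1: store L0 := 86 → I/M on L0; bus BusRdX; mem=80
  op2 P1: load  L2 → I/E on L2; bus BusRd; mem=60
  op3 P0: store L2 := 11 → M/I on L2; bus BusRdX; mem=60
  op4 P0: store L2 := 20 → M/I on L2; bus (none); mem=60
  op5 P0: load  L1 → E/I on L1; bus BusRd; mem=10
  op6 P1: store L1 := 70 → I/M on L1; bus BusRdX; mem=10
  op7 P0: load  L2 → M/I on L2; bus (none); mem=60
  op8 P0: store L3 := 94 → M/I on L3; bus BusRdX; mem=40
  op9 P1: load  L2 → S/S on L2; bus BusRd Flush; mem=20
  op10 P0: load  L2 → S/S on L2; bus (none); mem=20
  op11 P0: store L2 := 88 → M/I on L2; bus BusUpgr; mem=20
  op12 P1: load  L2 → S/S on L2; bus BusRd Flush; mem=88
  op13 P0: load  L2 → S/S on L2; bus (none); mem=88
  op14 P1: load  L2 → S/S on L2; bus (none); mem=88
  op15 P0: store L2 := 88 → M/I on L2; bus BusUpgr; mem=88
  op16 P0: load  L2 → M/I on L2; bus (none); mem=88
  op17 P0: store L0 := 79 → M/I on L0; bus BusRdX Flush; mem=86
  op18 P1: load  L2 → S/S on L2; bus BusRd Flush; mem=88
  op19 P0: store L3 := 75 → M/I on L3; bus (none); mem=40
  op20 P0: load  L2 → S/S on L2; bus (none); mem=88
  op21 P0: load  L2 → S/S on L2; bus (none); mem=88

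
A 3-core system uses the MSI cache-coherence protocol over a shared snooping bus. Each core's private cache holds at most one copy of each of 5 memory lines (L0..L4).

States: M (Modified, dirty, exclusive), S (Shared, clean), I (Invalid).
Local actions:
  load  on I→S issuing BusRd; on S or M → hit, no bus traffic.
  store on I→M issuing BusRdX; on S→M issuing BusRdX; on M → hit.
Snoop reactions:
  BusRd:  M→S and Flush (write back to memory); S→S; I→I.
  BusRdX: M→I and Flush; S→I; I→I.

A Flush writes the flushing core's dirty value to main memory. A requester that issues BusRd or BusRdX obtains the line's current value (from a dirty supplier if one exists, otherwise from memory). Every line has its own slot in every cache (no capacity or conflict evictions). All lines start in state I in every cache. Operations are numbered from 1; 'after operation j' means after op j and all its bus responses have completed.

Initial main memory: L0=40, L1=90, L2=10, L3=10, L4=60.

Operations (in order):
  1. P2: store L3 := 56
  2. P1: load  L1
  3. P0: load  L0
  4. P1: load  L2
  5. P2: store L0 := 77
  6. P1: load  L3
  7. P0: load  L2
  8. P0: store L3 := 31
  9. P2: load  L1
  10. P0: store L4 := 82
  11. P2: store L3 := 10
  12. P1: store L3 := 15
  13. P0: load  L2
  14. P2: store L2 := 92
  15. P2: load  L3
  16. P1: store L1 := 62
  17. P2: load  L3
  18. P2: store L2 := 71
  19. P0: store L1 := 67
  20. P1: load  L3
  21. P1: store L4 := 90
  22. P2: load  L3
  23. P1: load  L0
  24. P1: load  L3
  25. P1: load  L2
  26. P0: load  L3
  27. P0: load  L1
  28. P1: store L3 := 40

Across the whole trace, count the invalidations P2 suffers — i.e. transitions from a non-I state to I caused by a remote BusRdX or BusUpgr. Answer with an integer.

1. P2: store L3 := 56  bus=[BusRdX]  L3: P0=I P1=I P2=M  mem[L3]=10
2. P1: load  L1  bus=[BusRd]  L1: P0=I P1=S P2=I  mem[L1]=90
3. P0: load  L0  bus=[BusRd]  L0: P0=S P1=I P2=I  mem[L0]=40
4. P1: load  L2  bus=[BusRd]  L2: P0=I P1=S P2=I  mem[L2]=10
5. P2: store L0 := 77  bus=[BusRdX]  L0: P0=I P1=I P2=M  mem[L0]=40
6. P1: load  L3  bus=[BusRd,Flush]  L3: P0=I P1=S P2=S  mem[L3]=56
7. P0: load  L2  bus=[BusRd]  L2: P0=S P1=S P2=I  mem[L2]=10
8. P0: store L3 := 31  bus=[BusRdX]  L3: P0=M P1=I P2=I  mem[L3]=56
9. P2: load  L1  bus=[BusRd]  L1: P0=I P1=S P2=S  mem[L1]=90
10. P0: store L4 := 82  bus=[BusRdX]  L4: P0=M P1=I P2=I  mem[L4]=60
11. P2: store L3 := 10  bus=[BusRdX,Flush]  L3: P0=I P1=I P2=M  mem[L3]=31
12. P1: store L3 := 15  bus=[BusRdX,Flush]  L3: P0=I P1=M P2=I  mem[L3]=10
13. P0: load  L2  bus=[-]  L2: P0=S P1=S P2=I  mem[L2]=10
14. P2: store L2 := 92  bus=[BusRdX]  L2: P0=I P1=I P2=M  mem[L2]=10
15. P2: load  L3  bus=[BusRd,Flush]  L3: P0=I P1=S P2=S  mem[L3]=15
16. P1: store L1 := 62  bus=[BusRdX]  L1: P0=I P1=M P2=I  mem[L1]=90
17. P2: load  L3  bus=[-]  L3: P0=I P1=S P2=S  mem[L3]=15
18. P2: store L2 := 71  bus=[-]  L2: P0=I P1=I P2=M  mem[L2]=10
19. P0: store L1 := 67  bus=[BusRdX,Flush]  L1: P0=M P1=I P2=I  mem[L1]=62
20. P1: load  L3  bus=[-]  L3: P0=I P1=S P2=S  mem[L3]=15
21. P1: store L4 := 90  bus=[BusRdX,Flush]  L4: P0=I P1=M P2=I  mem[L4]=82
22. P2: load  L3  bus=[-]  L3: P0=I P1=S P2=S  mem[L3]=15
23. P1: load  L0  bus=[BusRd,Flush]  L0: P0=I P1=S P2=S  mem[L0]=77
24. P1: load  L3  bus=[-]  L3: P0=I P1=S P2=S  mem[L3]=15
25. P1: load  L2  bus=[BusRd,Flush]  L2: P0=I P1=S P2=S  mem[L2]=71
26. P0: load  L3  bus=[BusRd]  L3: P0=S P1=S P2=S  mem[L3]=15
27. P0: load  L1  bus=[-]  L1: P0=M P1=I P2=I  mem[L1]=62
28. P1: store L3 := 40  bus=[BusRdX]  L3: P0=I P1=M P2=I  mem[L3]=15

invalidations = 4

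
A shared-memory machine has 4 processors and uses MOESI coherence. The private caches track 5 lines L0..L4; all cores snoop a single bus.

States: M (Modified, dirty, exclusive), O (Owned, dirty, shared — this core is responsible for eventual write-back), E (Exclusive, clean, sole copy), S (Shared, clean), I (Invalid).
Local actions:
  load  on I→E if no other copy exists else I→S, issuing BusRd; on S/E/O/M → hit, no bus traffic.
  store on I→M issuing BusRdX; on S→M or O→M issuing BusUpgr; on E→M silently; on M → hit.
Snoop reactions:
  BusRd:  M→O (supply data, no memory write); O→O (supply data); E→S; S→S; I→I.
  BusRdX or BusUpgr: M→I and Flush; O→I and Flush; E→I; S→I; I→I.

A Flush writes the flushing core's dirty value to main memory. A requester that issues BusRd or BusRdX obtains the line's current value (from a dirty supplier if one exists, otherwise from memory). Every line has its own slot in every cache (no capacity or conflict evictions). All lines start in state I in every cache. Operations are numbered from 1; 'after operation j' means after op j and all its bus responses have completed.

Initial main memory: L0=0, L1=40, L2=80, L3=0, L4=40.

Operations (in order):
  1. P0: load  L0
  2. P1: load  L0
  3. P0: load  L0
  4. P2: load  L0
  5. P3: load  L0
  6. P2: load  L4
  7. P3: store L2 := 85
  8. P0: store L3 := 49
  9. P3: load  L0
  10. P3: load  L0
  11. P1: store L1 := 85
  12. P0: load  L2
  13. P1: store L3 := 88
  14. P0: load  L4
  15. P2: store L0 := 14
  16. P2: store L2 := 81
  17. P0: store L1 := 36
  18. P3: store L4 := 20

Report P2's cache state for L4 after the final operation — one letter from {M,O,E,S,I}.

state = I

step 1: P0: load  L0  ⟶  EIII  (L0)  txn=BusRd  M[L0]=0
step 2: P1: load  L0  ⟶  SSII  (L0)  txn=BusRd  M[L0]=0
step 3: P0: load  L0  ⟶  SSII  (L0)  txn=∅  M[L0]=0
step 4: P2: load  L0  ⟶  SSSI  (L0)  txn=BusRd  M[L0]=0
step 5: P3: load  L0  ⟶  SSSS  (L0)  txn=BusRd  M[L0]=0
step 6: P2: load  L4  ⟶  IIEI  (L4)  txn=BusRd  M[L4]=40
step 7: P3: store L2 := 85  ⟶  IIIM  (L2)  txn=BusRdX  M[L2]=80
step 8: P0: store L3 := 49  ⟶  MIII  (L3)  txn=BusRdX  M[L3]=0
step 9: P3: load  L0  ⟶  SSSS  (L0)  txn=∅  M[L0]=0
step 10: P3: load  L0  ⟶  SSSS  (L0)  txn=∅  M[L0]=0
step 11: P1: store L1 := 85  ⟶  IMII  (L1)  txn=BusRdX  M[L1]=40
step 12: P0: load  L2  ⟶  SIIO  (L2)  txn=BusRd  M[L2]=80
step 13: P1: store L3 := 88  ⟶  IMII  (L3)  txn=BusRdX+Flush  M[L3]=49
step 14: P0: load  L4  ⟶  SISI  (L4)  txn=BusRd  M[L4]=40
step 15: P2: store L0 := 14  ⟶  IIMI  (L0)  txn=BusUpgr  M[L0]=0
step 16: P2: store L2 := 81  ⟶  IIMI  (L2)  txn=BusRdX+Flush  M[L2]=85
step 17: P0: store L1 := 36  ⟶  MIII  (L1)  txn=BusRdX+Flush  M[L1]=85
step 18: P3: store L4 := 20  ⟶  IIIM  (L4)  txn=BusRdX  M[L4]=40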